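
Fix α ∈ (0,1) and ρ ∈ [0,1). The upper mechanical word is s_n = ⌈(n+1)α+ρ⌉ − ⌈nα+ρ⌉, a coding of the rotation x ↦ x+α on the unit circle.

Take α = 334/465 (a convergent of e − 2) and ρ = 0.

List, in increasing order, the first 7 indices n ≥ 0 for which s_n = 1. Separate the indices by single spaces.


n=0: ⌈334/465⌉−⌈0/465⌉ = 1−0 = 1  ← one
n=1: ⌈668/465⌉−⌈334/465⌉ = 2−1 = 1  ← one
n=2: ⌈1002/465⌉−⌈668/465⌉ = 3−2 = 1  ← one
n=3: ⌈1336/465⌉−⌈1002/465⌉ = 3−3 = 0
n=4: ⌈1670/465⌉−⌈1336/465⌉ = 4−3 = 1  ← one
n=5: ⌈2004/465⌉−⌈1670/465⌉ = 5−4 = 1  ← one
n=6: ⌈2338/465⌉−⌈2004/465⌉ = 6−5 = 1  ← one
n=7: ⌈2672/465⌉−⌈2338/465⌉ = 6−6 = 0
n=8: ⌈3006/465⌉−⌈2672/465⌉ = 7−6 = 1  ← one
positions of the first 7 ones: 0 1 2 4 5 6 8

0 1 2 4 5 6 8


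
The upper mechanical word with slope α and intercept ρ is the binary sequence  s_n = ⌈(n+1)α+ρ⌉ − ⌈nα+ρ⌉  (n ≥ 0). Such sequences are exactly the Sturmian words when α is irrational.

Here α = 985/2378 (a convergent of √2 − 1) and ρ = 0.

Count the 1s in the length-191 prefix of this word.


80

#1s = Σ_{n=0}^{190} s_n = Σ_{n=0}^{190} (⌈(n+1)α+ρ⌉ − ⌈nα+ρ⌉)
the sum telescopes: every ⌈nα+ρ⌉ with 0 < n < 191 appears once with + and once with −, leaving ⌈191α+ρ⌉ − ⌈0·α+ρ⌉
191α + ρ = (191·985) / 2378 = 188135/2378
ρ = 0/2378
⌈188135/2378⌉ = 80,  ⌈0/2378⌉ = 0
#1s = 80 − 0 = 80


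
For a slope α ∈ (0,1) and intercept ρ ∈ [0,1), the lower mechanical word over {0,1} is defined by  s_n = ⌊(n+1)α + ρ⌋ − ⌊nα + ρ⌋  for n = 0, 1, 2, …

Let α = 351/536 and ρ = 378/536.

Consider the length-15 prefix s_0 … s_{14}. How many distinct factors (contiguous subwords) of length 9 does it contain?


6

t_n = ⌊(n·351+378)/536⌋ for n = 0 … 15:
  n=0…9: ⌊378/536⌋=0 ⌊729/536⌋=1 ⌊1080/536⌋=2 ⌊1431/536⌋=2 ⌊1782/536⌋=3 ⌊2133/536⌋=3 ⌊2484/536⌋=4 ⌊2835/536⌋=5 ⌊3186/536⌋=5 ⌊3537/536⌋=6
  n=10…15: ⌊3888/536⌋=7 ⌊4239/536⌋=7 ⌊4590/536⌋=8 ⌊4941/536⌋=9 ⌊5292/536⌋=9 ⌊5643/536⌋=10
s_n = t_(n+1) − t_n for n = 0 … 14 gives
prefix = 110101101101101
slide a length-9 window over [0..8] … [6..14] (7 windows); first occurrence of each distinct factor:
  [  0..  8] 110101101
  [  1..  9] 101011011
  [  2.. 10] 010110110
  [  3.. 11] 101101101
  [  4.. 12] 011011011
  [  5.. 13] 110110110
  (the other 1 window repeats one of these)
distinct factors: {010110110, 011011011, 101011011, 101101101, 110101101, 110110110}
count = 6  (Sturmian bound for length 9 is 10)


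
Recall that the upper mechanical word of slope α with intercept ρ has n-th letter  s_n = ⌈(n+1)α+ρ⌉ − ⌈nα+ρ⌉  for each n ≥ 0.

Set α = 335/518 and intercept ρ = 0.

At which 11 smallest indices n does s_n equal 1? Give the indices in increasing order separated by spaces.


0 1 3 4 6 7 9 10 12 13 15

n=0: ⌈335/518⌉−⌈0/518⌉ = 1−0 = 1  ← one
n=1: ⌈670/518⌉−⌈335/518⌉ = 2−1 = 1  ← one
n=2: ⌈1005/518⌉−⌈670/518⌉ = 2−2 = 0
n=3: ⌈1340/518⌉−⌈1005/518⌉ = 3−2 = 1  ← one
n=4: ⌈1675/518⌉−⌈1340/518⌉ = 4−3 = 1  ← one
n=5: ⌈2010/518⌉−⌈1675/518⌉ = 4−4 = 0
n=6: ⌈2345/518⌉−⌈2010/518⌉ = 5−4 = 1  ← one
n=7: ⌈2680/518⌉−⌈2345/518⌉ = 6−5 = 1  ← one
n=8: ⌈3015/518⌉−⌈2680/518⌉ = 6−6 = 0
n=9: ⌈3350/518⌉−⌈3015/518⌉ = 7−6 = 1  ← one
n=10: ⌈3685/518⌉−⌈3350/518⌉ = 8−7 = 1  ← one
n=11: ⌈4020/518⌉−⌈3685/518⌉ = 8−8 = 0
n=12: ⌈4355/518⌉−⌈4020/518⌉ = 9−8 = 1  ← one
n=13: ⌈4690/518⌉−⌈4355/518⌉ = 10−9 = 1  ← one
n=14: ⌈5025/518⌉−⌈4690/518⌉ = 10−10 = 0
n=15: ⌈5360/518⌉−⌈5025/518⌉ = 11−10 = 1  ← one
positions of the first 11 ones: 0 1 3 4 6 7 9 10 12 13 15


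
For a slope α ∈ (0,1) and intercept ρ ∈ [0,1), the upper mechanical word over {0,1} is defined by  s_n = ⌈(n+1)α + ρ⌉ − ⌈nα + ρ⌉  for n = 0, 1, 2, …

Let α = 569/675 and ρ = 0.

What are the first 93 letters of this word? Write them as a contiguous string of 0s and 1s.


111111011111011111101111101111101111110111110111110111111011111011111101111101111101111110111

n=0: ⌈(1·569)/675⌉ − ⌈(0·569)/675⌉ = ⌈569/675⌉ − ⌈0/675⌉ = 1 − 0 = 1
n=1: ⌈(2·569)/675⌉ − ⌈(1·569)/675⌉ = ⌈1138/675⌉ − ⌈569/675⌉ = 2 − 1 = 1
n=2: ⌈(3·569)/675⌉ − ⌈(2·569)/675⌉ = ⌈1707/675⌉ − ⌈1138/675⌉ = 3 − 2 = 1
n=3: ⌈(4·569)/675⌉ − ⌈(3·569)/675⌉ = ⌈2276/675⌉ − ⌈1707/675⌉ = 4 − 3 = 1
n=4: ⌈(5·569)/675⌉ − ⌈(4·569)/675⌉ = ⌈2845/675⌉ − ⌈2276/675⌉ = 5 − 4 = 1
n=5: ⌈(6·569)/675⌉ − ⌈(5·569)/675⌉ = ⌈3414/675⌉ − ⌈2845/675⌉ = 6 − 5 = 1
n=6: ⌈(7·569)/675⌉ − ⌈(6·569)/675⌉ = ⌈3983/675⌉ − ⌈3414/675⌉ = 6 − 6 = 0
n=7: ⌈(8·569)/675⌉ − ⌈(7·569)/675⌉ = ⌈4552/675⌉ − ⌈3983/675⌉ = 7 − 6 = 1
n=8: ⌈(9·569)/675⌉ − ⌈(8·569)/675⌉ = ⌈5121/675⌉ − ⌈4552/675⌉ = 8 − 7 = 1
n=9: ⌈(10·569)/675⌉ − ⌈(9·569)/675⌉ = ⌈5690/675⌉ − ⌈5121/675⌉ = 9 − 8 = 1
n=10: ⌈(11·569)/675⌉ − ⌈(10·569)/675⌉ = ⌈6259/675⌉ − ⌈5690/675⌉ = 10 − 9 = 1
n=11: ⌈(12·569)/675⌉ − ⌈(11·569)/675⌉ = ⌈6828/675⌉ − ⌈6259/675⌉ = 11 − 10 = 1
n=12: ⌈(13·569)/675⌉ − ⌈(12·569)/675⌉ = ⌈7397/675⌉ − ⌈6828/675⌉ = 11 − 11 = 0
n=13: ⌈(14·569)/675⌉ − ⌈(13·569)/675⌉ = ⌈7966/675⌉ − ⌈7397/675⌉ = 12 − 11 = 1
n=14: ⌈(15·569)/675⌉ − ⌈(14·569)/675⌉ = ⌈8535/675⌉ − ⌈7966/675⌉ = 13 − 12 = 1
n=15: ⌈(16·569)/675⌉ − ⌈(15·569)/675⌉ = ⌈9104/675⌉ − ⌈8535/675⌉ = 14 − 13 = 1
n=16: ⌈(17·569)/675⌉ − ⌈(16·569)/675⌉ = ⌈9673/675⌉ − ⌈9104/675⌉ = 15 − 14 = 1
n=17: ⌈(18·569)/675⌉ − ⌈(17·569)/675⌉ = ⌈10242/675⌉ − ⌈9673/675⌉ = 16 − 15 = 1
n=18: ⌈(19·569)/675⌉ − ⌈(18·569)/675⌉ = ⌈10811/675⌉ − ⌈10242/675⌉ = 17 − 16 = 1
n=19: ⌈(20·569)/675⌉ − ⌈(19·569)/675⌉ = ⌈11380/675⌉ − ⌈10811/675⌉ = 17 − 17 = 0
n=20: ⌈(21·569)/675⌉ − ⌈(20·569)/675⌉ = ⌈11949/675⌉ − ⌈11380/675⌉ = 18 − 17 = 1
n=21: ⌈(22·569)/675⌉ − ⌈(21·569)/675⌉ = ⌈12518/675⌉ − ⌈11949/675⌉ = 19 − 18 = 1
n=22: ⌈(23·569)/675⌉ − ⌈(22·569)/675⌉ = ⌈13087/675⌉ − ⌈12518/675⌉ = 20 − 19 = 1
n=23: ⌈(24·569)/675⌉ − ⌈(23·569)/675⌉ = ⌈13656/675⌉ − ⌈13087/675⌉ = 21 − 20 = 1
n=24: ⌈(25·569)/675⌉ − ⌈(24·569)/675⌉ = ⌈14225/675⌉ − ⌈13656/675⌉ = 22 − 21 = 1
n=25: ⌈(26·569)/675⌉ − ⌈(25·569)/675⌉ = ⌈14794/675⌉ − ⌈14225/675⌉ = 22 − 22 = 0
n=26: ⌈(27·569)/675⌉ − ⌈(26·569)/675⌉ = ⌈15363/675⌉ − ⌈14794/675⌉ = 23 − 22 = 1
n=27: ⌈(28·569)/675⌉ − ⌈(27·569)/675⌉ = ⌈15932/675⌉ − ⌈15363/675⌉ = 24 − 23 = 1
n=28: ⌈(29·569)/675⌉ − ⌈(28·569)/675⌉ = ⌈16501/675⌉ − ⌈15932/675⌉ = 25 − 24 = 1
n=29: ⌈(30·569)/675⌉ − ⌈(29·569)/675⌉ = ⌈17070/675⌉ − ⌈16501/675⌉ = 26 − 25 = 1
n=30: ⌈(31·569)/675⌉ − ⌈(30·569)/675⌉ = ⌈17639/675⌉ − ⌈17070/675⌉ = 27 − 26 = 1
n=31: ⌈(32·569)/675⌉ − ⌈(31·569)/675⌉ = ⌈18208/675⌉ − ⌈17639/675⌉ = 27 − 27 = 0
n=32: ⌈(33·569)/675⌉ − ⌈(32·569)/675⌉ = ⌈18777/675⌉ − ⌈18208/675⌉ = 28 − 27 = 1
n=33: ⌈(34·569)/675⌉ − ⌈(33·569)/675⌉ = ⌈19346/675⌉ − ⌈18777/675⌉ = 29 − 28 = 1
n=34: ⌈(35·569)/675⌉ − ⌈(34·569)/675⌉ = ⌈19915/675⌉ − ⌈19346/675⌉ = 30 − 29 = 1
n=35: ⌈(36·569)/675⌉ − ⌈(35·569)/675⌉ = ⌈20484/675⌉ − ⌈19915/675⌉ = 31 − 30 = 1
n=36: ⌈(37·569)/675⌉ − ⌈(36·569)/675⌉ = ⌈21053/675⌉ − ⌈20484/675⌉ = 32 − 31 = 1
n=37: ⌈(38·569)/675⌉ − ⌈(37·569)/675⌉ = ⌈21622/675⌉ − ⌈21053/675⌉ = 33 − 32 = 1
n=38: ⌈(39·569)/675⌉ − ⌈(38·569)/675⌉ = ⌈22191/675⌉ − ⌈21622/675⌉ = 33 − 33 = 0
n=39: ⌈(40·569)/675⌉ − ⌈(39·569)/675⌉ = ⌈22760/675⌉ − ⌈22191/675⌉ = 34 − 33 = 1
n=40: ⌈(41·569)/675⌉ − ⌈(40·569)/675⌉ = ⌈23329/675⌉ − ⌈22760/675⌉ = 35 − 34 = 1
n=41: ⌈(42·569)/675⌉ − ⌈(41·569)/675⌉ = ⌈23898/675⌉ − ⌈23329/675⌉ = 36 − 35 = 1
n=42: ⌈(43·569)/675⌉ − ⌈(42·569)/675⌉ = ⌈24467/675⌉ − ⌈23898/675⌉ = 37 − 36 = 1
n=43: ⌈(44·569)/675⌉ − ⌈(43·569)/675⌉ = ⌈25036/675⌉ − ⌈24467/675⌉ = 38 − 37 = 1
n=44: ⌈(45·569)/675⌉ − ⌈(44·569)/675⌉ = ⌈25605/675⌉ − ⌈25036/675⌉ = 38 − 38 = 0
n=45: ⌈(46·569)/675⌉ − ⌈(45·569)/675⌉ = ⌈26174/675⌉ − ⌈25605/675⌉ = 39 − 38 = 1
n=46: ⌈(47·569)/675⌉ − ⌈(46·569)/675⌉ = ⌈26743/675⌉ − ⌈26174/675⌉ = 40 − 39 = 1
n=47: ⌈(48·569)/675⌉ − ⌈(47·569)/675⌉ = ⌈27312/675⌉ − ⌈26743/675⌉ = 41 − 40 = 1
n=48: ⌈(49·569)/675⌉ − ⌈(48·569)/675⌉ = ⌈27881/675⌉ − ⌈27312/675⌉ = 42 − 41 = 1
n=49: ⌈(50·569)/675⌉ − ⌈(49·569)/675⌉ = ⌈28450/675⌉ − ⌈27881/675⌉ = 43 − 42 = 1
n=50: ⌈(51·569)/675⌉ − ⌈(50·569)/675⌉ = ⌈29019/675⌉ − ⌈28450/675⌉ = 43 − 43 = 0
n=51: ⌈(52·569)/675⌉ − ⌈(51·569)/675⌉ = ⌈29588/675⌉ − ⌈29019/675⌉ = 44 − 43 = 1
n=52: ⌈(53·569)/675⌉ − ⌈(52·569)/675⌉ = ⌈30157/675⌉ − ⌈29588/675⌉ = 45 − 44 = 1
n=53: ⌈(54·569)/675⌉ − ⌈(53·569)/675⌉ = ⌈30726/675⌉ − ⌈30157/675⌉ = 46 − 45 = 1
n=54: ⌈(55·569)/675⌉ − ⌈(54·569)/675⌉ = ⌈31295/675⌉ − ⌈30726/675⌉ = 47 − 46 = 1
n=55: ⌈(56·569)/675⌉ − ⌈(55·569)/675⌉ = ⌈31864/675⌉ − ⌈31295/675⌉ = 48 − 47 = 1
n=56: ⌈(57·569)/675⌉ − ⌈(56·569)/675⌉ = ⌈32433/675⌉ − ⌈31864/675⌉ = 49 − 48 = 1
n=57: ⌈(58·569)/675⌉ − ⌈(57·569)/675⌉ = ⌈33002/675⌉ − ⌈32433/675⌉ = 49 − 49 = 0
n=58: ⌈(59·569)/675⌉ − ⌈(58·569)/675⌉ = ⌈33571/675⌉ − ⌈33002/675⌉ = 50 − 49 = 1
n=59: ⌈(60·569)/675⌉ − ⌈(59·569)/675⌉ = ⌈34140/675⌉ − ⌈33571/675⌉ = 51 − 50 = 1
n=60: ⌈(61·569)/675⌉ − ⌈(60·569)/675⌉ = ⌈34709/675⌉ − ⌈34140/675⌉ = 52 − 51 = 1
n=61: ⌈(62·569)/675⌉ − ⌈(61·569)/675⌉ = ⌈35278/675⌉ − ⌈34709/675⌉ = 53 − 52 = 1
n=62: ⌈(63·569)/675⌉ − ⌈(62·569)/675⌉ = ⌈35847/675⌉ − ⌈35278/675⌉ = 54 − 53 = 1
n=63: ⌈(64·569)/675⌉ − ⌈(63·569)/675⌉ = ⌈36416/675⌉ − ⌈35847/675⌉ = 54 − 54 = 0
n=64: ⌈(65·569)/675⌉ − ⌈(64·569)/675⌉ = ⌈36985/675⌉ − ⌈36416/675⌉ = 55 − 54 = 1
n=65: ⌈(66·569)/675⌉ − ⌈(65·569)/675⌉ = ⌈37554/675⌉ − ⌈36985/675⌉ = 56 − 55 = 1
n=66: ⌈(67·569)/675⌉ − ⌈(66·569)/675⌉ = ⌈38123/675⌉ − ⌈37554/675⌉ = 57 − 56 = 1
n=67: ⌈(68·569)/675⌉ − ⌈(67·569)/675⌉ = ⌈38692/675⌉ − ⌈38123/675⌉ = 58 − 57 = 1
n=68: ⌈(69·569)/675⌉ − ⌈(68·569)/675⌉ = ⌈39261/675⌉ − ⌈38692/675⌉ = 59 − 58 = 1
n=69: ⌈(70·569)/675⌉ − ⌈(69·569)/675⌉ = ⌈39830/675⌉ − ⌈39261/675⌉ = 60 − 59 = 1
n=70: ⌈(71·569)/675⌉ − ⌈(70·569)/675⌉ = ⌈40399/675⌉ − ⌈39830/675⌉ = 60 − 60 = 0
n=71: ⌈(72·569)/675⌉ − ⌈(71·569)/675⌉ = ⌈40968/675⌉ − ⌈40399/675⌉ = 61 − 60 = 1
n=72: ⌈(73·569)/675⌉ − ⌈(72·569)/675⌉ = ⌈41537/675⌉ − ⌈40968/675⌉ = 62 − 61 = 1
n=73: ⌈(74·569)/675⌉ − ⌈(73·569)/675⌉ = ⌈42106/675⌉ − ⌈41537/675⌉ = 63 − 62 = 1
n=74: ⌈(75·569)/675⌉ − ⌈(74·569)/675⌉ = ⌈42675/675⌉ − ⌈42106/675⌉ = 64 − 63 = 1
n=75: ⌈(76·569)/675⌉ − ⌈(75·569)/675⌉ = ⌈43244/675⌉ − ⌈42675/675⌉ = 65 − 64 = 1
n=76: ⌈(77·569)/675⌉ − ⌈(76·569)/675⌉ = ⌈43813/675⌉ − ⌈43244/675⌉ = 65 − 65 = 0
n=77: ⌈(78·569)/675⌉ − ⌈(77·569)/675⌉ = ⌈44382/675⌉ − ⌈43813/675⌉ = 66 − 65 = 1
n=78: ⌈(79·569)/675⌉ − ⌈(78·569)/675⌉ = ⌈44951/675⌉ − ⌈44382/675⌉ = 67 − 66 = 1
n=79: ⌈(80·569)/675⌉ − ⌈(79·569)/675⌉ = ⌈45520/675⌉ − ⌈44951/675⌉ = 68 − 67 = 1
n=80: ⌈(81·569)/675⌉ − ⌈(80·569)/675⌉ = ⌈46089/675⌉ − ⌈45520/675⌉ = 69 − 68 = 1
n=81: ⌈(82·569)/675⌉ − ⌈(81·569)/675⌉ = ⌈46658/675⌉ − ⌈46089/675⌉ = 70 − 69 = 1
n=82: ⌈(83·569)/675⌉ − ⌈(82·569)/675⌉ = ⌈47227/675⌉ − ⌈46658/675⌉ = 70 − 70 = 0
n=83: ⌈(84·569)/675⌉ − ⌈(83·569)/675⌉ = ⌈47796/675⌉ − ⌈47227/675⌉ = 71 − 70 = 1
n=84: ⌈(85·569)/675⌉ − ⌈(84·569)/675⌉ = ⌈48365/675⌉ − ⌈47796/675⌉ = 72 − 71 = 1
n=85: ⌈(86·569)/675⌉ − ⌈(85·569)/675⌉ = ⌈48934/675⌉ − ⌈48365/675⌉ = 73 − 72 = 1
n=86: ⌈(87·569)/675⌉ − ⌈(86·569)/675⌉ = ⌈49503/675⌉ − ⌈48934/675⌉ = 74 − 73 = 1
n=87: ⌈(88·569)/675⌉ − ⌈(87·569)/675⌉ = ⌈50072/675⌉ − ⌈49503/675⌉ = 75 − 74 = 1
n=88: ⌈(89·569)/675⌉ − ⌈(88·569)/675⌉ = ⌈50641/675⌉ − ⌈50072/675⌉ = 76 − 75 = 1
n=89: ⌈(90·569)/675⌉ − ⌈(89·569)/675⌉ = ⌈51210/675⌉ − ⌈50641/675⌉ = 76 − 76 = 0
n=90: ⌈(91·569)/675⌉ − ⌈(90·569)/675⌉ = ⌈51779/675⌉ − ⌈51210/675⌉ = 77 − 76 = 1
n=91: ⌈(92·569)/675⌉ − ⌈(91·569)/675⌉ = ⌈52348/675⌉ − ⌈51779/675⌉ = 78 − 77 = 1
n=92: ⌈(93·569)/675⌉ − ⌈(92·569)/675⌉ = ⌈52917/675⌉ − ⌈52348/675⌉ = 79 − 78 = 1


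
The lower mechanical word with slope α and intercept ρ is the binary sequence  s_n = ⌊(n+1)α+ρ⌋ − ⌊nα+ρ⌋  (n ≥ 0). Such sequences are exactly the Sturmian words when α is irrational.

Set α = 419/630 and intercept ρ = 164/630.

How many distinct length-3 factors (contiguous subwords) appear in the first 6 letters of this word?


3

t_n = ⌊(n·419+164)/630⌋ for n = 0 … 6:
  n=0…6: ⌊164/630⌋=0 ⌊583/630⌋=0 ⌊1002/630⌋=1 ⌊1421/630⌋=2 ⌊1840/630⌋=2 ⌊2259/630⌋=3 ⌊2678/630⌋=4
s_n = t_(n+1) − t_n for n = 0 … 5 gives
prefix = 011011
slide a length-3 window over [0..2] … [3..5] (4 windows); first occurrence of each distinct factor:
  [  0..  2] 011
  [  1..  3] 110
  [  2..  4] 101
  (the other 1 window repeats one of these)
distinct factors: {011, 101, 110}
count = 3  (Sturmian bound for length 3 is 4)


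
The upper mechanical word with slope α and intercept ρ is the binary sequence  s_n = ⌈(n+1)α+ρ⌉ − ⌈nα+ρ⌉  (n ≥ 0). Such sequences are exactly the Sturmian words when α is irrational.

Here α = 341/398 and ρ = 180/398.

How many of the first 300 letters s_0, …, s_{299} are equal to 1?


#1s = Σ_{n=0}^{299} s_n = Σ_{n=0}^{299} (⌈(n+1)α+ρ⌉ − ⌈nα+ρ⌉)
the sum telescopes: every ⌈nα+ρ⌉ with 0 < n < 300 appears once with + and once with −, leaving ⌈300α+ρ⌉ − ⌈0·α+ρ⌉
300α + ρ = (300·341 + 180) / 398 = 102480/398
ρ = 180/398
⌈102480/398⌉ = 258,  ⌈180/398⌉ = 1
#1s = 258 − 1 = 257

257


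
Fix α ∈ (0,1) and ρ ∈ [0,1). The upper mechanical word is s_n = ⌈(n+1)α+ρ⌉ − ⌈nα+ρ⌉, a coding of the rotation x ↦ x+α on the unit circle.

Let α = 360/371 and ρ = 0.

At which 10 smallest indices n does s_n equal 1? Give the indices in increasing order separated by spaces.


0 1 2 3 4 5 6 7 8 9

n=0: ⌈360/371⌉−⌈0/371⌉ = 1−0 = 1  ← one
n=1: ⌈720/371⌉−⌈360/371⌉ = 2−1 = 1  ← one
n=2: ⌈1080/371⌉−⌈720/371⌉ = 3−2 = 1  ← one
n=3: ⌈1440/371⌉−⌈1080/371⌉ = 4−3 = 1  ← one
n=4: ⌈1800/371⌉−⌈1440/371⌉ = 5−4 = 1  ← one
n=5: ⌈2160/371⌉−⌈1800/371⌉ = 6−5 = 1  ← one
n=6: ⌈2520/371⌉−⌈2160/371⌉ = 7−6 = 1  ← one
n=7: ⌈2880/371⌉−⌈2520/371⌉ = 8−7 = 1  ← one
n=8: ⌈3240/371⌉−⌈2880/371⌉ = 9−8 = 1  ← one
n=9: ⌈3600/371⌉−⌈3240/371⌉ = 10−9 = 1  ← one
positions of the first 10 ones: 0 1 2 3 4 5 6 7 8 9


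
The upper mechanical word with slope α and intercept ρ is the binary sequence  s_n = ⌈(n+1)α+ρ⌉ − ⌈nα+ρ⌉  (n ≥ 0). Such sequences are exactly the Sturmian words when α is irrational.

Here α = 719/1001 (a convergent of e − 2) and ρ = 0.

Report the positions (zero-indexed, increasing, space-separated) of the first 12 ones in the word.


n=0: ⌈719/1001⌉−⌈0/1001⌉ = 1−0 = 1  ← one
n=1: ⌈1438/1001⌉−⌈719/1001⌉ = 2−1 = 1  ← one
n=2: ⌈2157/1001⌉−⌈1438/1001⌉ = 3−2 = 1  ← one
n=3: ⌈2876/1001⌉−⌈2157/1001⌉ = 3−3 = 0
n=4: ⌈3595/1001⌉−⌈2876/1001⌉ = 4−3 = 1  ← one
n=5: ⌈4314/1001⌉−⌈3595/1001⌉ = 5−4 = 1  ← one
n=6: ⌈5033/1001⌉−⌈4314/1001⌉ = 6−5 = 1  ← one
n=7: ⌈5752/1001⌉−⌈5033/1001⌉ = 6−6 = 0
n=8: ⌈6471/1001⌉−⌈5752/1001⌉ = 7−6 = 1  ← one
n=9: ⌈7190/1001⌉−⌈6471/1001⌉ = 8−7 = 1  ← one
n=10: ⌈7909/1001⌉−⌈7190/1001⌉ = 8−8 = 0
n=11: ⌈8628/1001⌉−⌈7909/1001⌉ = 9−8 = 1  ← one
n=12: ⌈9347/1001⌉−⌈8628/1001⌉ = 10−9 = 1  ← one
n=13: ⌈10066/1001⌉−⌈9347/1001⌉ = 11−10 = 1  ← one
n=14: ⌈10785/1001⌉−⌈10066/1001⌉ = 11−11 = 0
n=15: ⌈11504/1001⌉−⌈10785/1001⌉ = 12−11 = 1  ← one
positions of the first 12 ones: 0 1 2 4 5 6 8 9 11 12 13 15

0 1 2 4 5 6 8 9 11 12 13 15


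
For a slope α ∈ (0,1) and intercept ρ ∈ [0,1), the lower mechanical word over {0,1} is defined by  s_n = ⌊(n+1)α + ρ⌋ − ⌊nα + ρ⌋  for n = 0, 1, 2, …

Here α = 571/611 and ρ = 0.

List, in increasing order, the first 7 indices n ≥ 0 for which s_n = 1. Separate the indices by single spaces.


n=0: ⌊571/611⌋−⌊0/611⌋ = 0−0 = 0
n=1: ⌊1142/611⌋−⌊571/611⌋ = 1−0 = 1  ← one
n=2: ⌊1713/611⌋−⌊1142/611⌋ = 2−1 = 1  ← one
n=3: ⌊2284/611⌋−⌊1713/611⌋ = 3−2 = 1  ← one
n=4: ⌊2855/611⌋−⌊2284/611⌋ = 4−3 = 1  ← one
n=5: ⌊3426/611⌋−⌊2855/611⌋ = 5−4 = 1  ← one
n=6: ⌊3997/611⌋−⌊3426/611⌋ = 6−5 = 1  ← one
n=7: ⌊4568/611⌋−⌊3997/611⌋ = 7−6 = 1  ← one
positions of the first 7 ones: 1 2 3 4 5 6 7

1 2 3 4 5 6 7


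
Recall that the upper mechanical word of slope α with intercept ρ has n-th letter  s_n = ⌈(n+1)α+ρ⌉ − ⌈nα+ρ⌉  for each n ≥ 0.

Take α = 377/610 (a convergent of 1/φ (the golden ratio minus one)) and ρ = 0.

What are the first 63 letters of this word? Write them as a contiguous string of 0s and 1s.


110110101101101011010110110101101101011010110110101101011011010

n=0: ⌈(1·377)/610⌉ − ⌈(0·377)/610⌉ = ⌈377/610⌉ − ⌈0/610⌉ = 1 − 0 = 1
n=1: ⌈(2·377)/610⌉ − ⌈(1·377)/610⌉ = ⌈754/610⌉ − ⌈377/610⌉ = 2 − 1 = 1
n=2: ⌈(3·377)/610⌉ − ⌈(2·377)/610⌉ = ⌈1131/610⌉ − ⌈754/610⌉ = 2 − 2 = 0
n=3: ⌈(4·377)/610⌉ − ⌈(3·377)/610⌉ = ⌈1508/610⌉ − ⌈1131/610⌉ = 3 − 2 = 1
n=4: ⌈(5·377)/610⌉ − ⌈(4·377)/610⌉ = ⌈1885/610⌉ − ⌈1508/610⌉ = 4 − 3 = 1
n=5: ⌈(6·377)/610⌉ − ⌈(5·377)/610⌉ = ⌈2262/610⌉ − ⌈1885/610⌉ = 4 − 4 = 0
n=6: ⌈(7·377)/610⌉ − ⌈(6·377)/610⌉ = ⌈2639/610⌉ − ⌈2262/610⌉ = 5 − 4 = 1
n=7: ⌈(8·377)/610⌉ − ⌈(7·377)/610⌉ = ⌈3016/610⌉ − ⌈2639/610⌉ = 5 − 5 = 0
n=8: ⌈(9·377)/610⌉ − ⌈(8·377)/610⌉ = ⌈3393/610⌉ − ⌈3016/610⌉ = 6 − 5 = 1
n=9: ⌈(10·377)/610⌉ − ⌈(9·377)/610⌉ = ⌈3770/610⌉ − ⌈3393/610⌉ = 7 − 6 = 1
n=10: ⌈(11·377)/610⌉ − ⌈(10·377)/610⌉ = ⌈4147/610⌉ − ⌈3770/610⌉ = 7 − 7 = 0
n=11: ⌈(12·377)/610⌉ − ⌈(11·377)/610⌉ = ⌈4524/610⌉ − ⌈4147/610⌉ = 8 − 7 = 1
n=12: ⌈(13·377)/610⌉ − ⌈(12·377)/610⌉ = ⌈4901/610⌉ − ⌈4524/610⌉ = 9 − 8 = 1
n=13: ⌈(14·377)/610⌉ − ⌈(13·377)/610⌉ = ⌈5278/610⌉ − ⌈4901/610⌉ = 9 − 9 = 0
n=14: ⌈(15·377)/610⌉ − ⌈(14·377)/610⌉ = ⌈5655/610⌉ − ⌈5278/610⌉ = 10 − 9 = 1
n=15: ⌈(16·377)/610⌉ − ⌈(15·377)/610⌉ = ⌈6032/610⌉ − ⌈5655/610⌉ = 10 − 10 = 0
n=16: ⌈(17·377)/610⌉ − ⌈(16·377)/610⌉ = ⌈6409/610⌉ − ⌈6032/610⌉ = 11 − 10 = 1
n=17: ⌈(18·377)/610⌉ − ⌈(17·377)/610⌉ = ⌈6786/610⌉ − ⌈6409/610⌉ = 12 − 11 = 1
n=18: ⌈(19·377)/610⌉ − ⌈(18·377)/610⌉ = ⌈7163/610⌉ − ⌈6786/610⌉ = 12 − 12 = 0
n=19: ⌈(20·377)/610⌉ − ⌈(19·377)/610⌉ = ⌈7540/610⌉ − ⌈7163/610⌉ = 13 − 12 = 1
n=20: ⌈(21·377)/610⌉ − ⌈(20·377)/610⌉ = ⌈7917/610⌉ − ⌈7540/610⌉ = 13 − 13 = 0
n=21: ⌈(22·377)/610⌉ − ⌈(21·377)/610⌉ = ⌈8294/610⌉ − ⌈7917/610⌉ = 14 − 13 = 1
n=22: ⌈(23·377)/610⌉ − ⌈(22·377)/610⌉ = ⌈8671/610⌉ − ⌈8294/610⌉ = 15 − 14 = 1
n=23: ⌈(24·377)/610⌉ − ⌈(23·377)/610⌉ = ⌈9048/610⌉ − ⌈8671/610⌉ = 15 − 15 = 0
n=24: ⌈(25·377)/610⌉ − ⌈(24·377)/610⌉ = ⌈9425/610⌉ − ⌈9048/610⌉ = 16 − 15 = 1
n=25: ⌈(26·377)/610⌉ − ⌈(25·377)/610⌉ = ⌈9802/610⌉ − ⌈9425/610⌉ = 17 − 16 = 1
n=26: ⌈(27·377)/610⌉ − ⌈(26·377)/610⌉ = ⌈10179/610⌉ − ⌈9802/610⌉ = 17 − 17 = 0
n=27: ⌈(28·377)/610⌉ − ⌈(27·377)/610⌉ = ⌈10556/610⌉ − ⌈10179/610⌉ = 18 − 17 = 1
n=28: ⌈(29·377)/610⌉ − ⌈(28·377)/610⌉ = ⌈10933/610⌉ − ⌈10556/610⌉ = 18 − 18 = 0
n=29: ⌈(30·377)/610⌉ − ⌈(29·377)/610⌉ = ⌈11310/610⌉ − ⌈10933/610⌉ = 19 − 18 = 1
n=30: ⌈(31·377)/610⌉ − ⌈(30·377)/610⌉ = ⌈11687/610⌉ − ⌈11310/610⌉ = 20 − 19 = 1
n=31: ⌈(32·377)/610⌉ − ⌈(31·377)/610⌉ = ⌈12064/610⌉ − ⌈11687/610⌉ = 20 − 20 = 0
n=32: ⌈(33·377)/610⌉ − ⌈(32·377)/610⌉ = ⌈12441/610⌉ − ⌈12064/610⌉ = 21 − 20 = 1
n=33: ⌈(34·377)/610⌉ − ⌈(33·377)/610⌉ = ⌈12818/610⌉ − ⌈12441/610⌉ = 22 − 21 = 1
n=34: ⌈(35·377)/610⌉ − ⌈(34·377)/610⌉ = ⌈13195/610⌉ − ⌈12818/610⌉ = 22 − 22 = 0
n=35: ⌈(36·377)/610⌉ − ⌈(35·377)/610⌉ = ⌈13572/610⌉ − ⌈13195/610⌉ = 23 − 22 = 1
n=36: ⌈(37·377)/610⌉ − ⌈(36·377)/610⌉ = ⌈13949/610⌉ − ⌈13572/610⌉ = 23 − 23 = 0
n=37: ⌈(38·377)/610⌉ − ⌈(37·377)/610⌉ = ⌈14326/610⌉ − ⌈13949/610⌉ = 24 − 23 = 1
n=38: ⌈(39·377)/610⌉ − ⌈(38·377)/610⌉ = ⌈14703/610⌉ − ⌈14326/610⌉ = 25 − 24 = 1
n=39: ⌈(40·377)/610⌉ − ⌈(39·377)/610⌉ = ⌈15080/610⌉ − ⌈14703/610⌉ = 25 − 25 = 0
n=40: ⌈(41·377)/610⌉ − ⌈(40·377)/610⌉ = ⌈15457/610⌉ − ⌈15080/610⌉ = 26 − 25 = 1
n=41: ⌈(42·377)/610⌉ − ⌈(41·377)/610⌉ = ⌈15834/610⌉ − ⌈15457/610⌉ = 26 − 26 = 0
n=42: ⌈(43·377)/610⌉ − ⌈(42·377)/610⌉ = ⌈16211/610⌉ − ⌈15834/610⌉ = 27 − 26 = 1
n=43: ⌈(44·377)/610⌉ − ⌈(43·377)/610⌉ = ⌈16588/610⌉ − ⌈16211/610⌉ = 28 − 27 = 1
n=44: ⌈(45·377)/610⌉ − ⌈(44·377)/610⌉ = ⌈16965/610⌉ − ⌈16588/610⌉ = 28 − 28 = 0
n=45: ⌈(46·377)/610⌉ − ⌈(45·377)/610⌉ = ⌈17342/610⌉ − ⌈16965/610⌉ = 29 − 28 = 1
n=46: ⌈(47·377)/610⌉ − ⌈(46·377)/610⌉ = ⌈17719/610⌉ − ⌈17342/610⌉ = 30 − 29 = 1
n=47: ⌈(48·377)/610⌉ − ⌈(47·377)/610⌉ = ⌈18096/610⌉ − ⌈17719/610⌉ = 30 − 30 = 0
n=48: ⌈(49·377)/610⌉ − ⌈(48·377)/610⌉ = ⌈18473/610⌉ − ⌈18096/610⌉ = 31 − 30 = 1
n=49: ⌈(50·377)/610⌉ − ⌈(49·377)/610⌉ = ⌈18850/610⌉ − ⌈18473/610⌉ = 31 − 31 = 0
n=50: ⌈(51·377)/610⌉ − ⌈(50·377)/610⌉ = ⌈19227/610⌉ − ⌈18850/610⌉ = 32 − 31 = 1
n=51: ⌈(52·377)/610⌉ − ⌈(51·377)/610⌉ = ⌈19604/610⌉ − ⌈19227/610⌉ = 33 − 32 = 1
n=52: ⌈(53·377)/610⌉ − ⌈(52·377)/610⌉ = ⌈19981/610⌉ − ⌈19604/610⌉ = 33 − 33 = 0
n=53: ⌈(54·377)/610⌉ − ⌈(53·377)/610⌉ = ⌈20358/610⌉ − ⌈19981/610⌉ = 34 − 33 = 1
n=54: ⌈(55·377)/610⌉ − ⌈(54·377)/610⌉ = ⌈20735/610⌉ − ⌈20358/610⌉ = 34 − 34 = 0
n=55: ⌈(56·377)/610⌉ − ⌈(55·377)/610⌉ = ⌈21112/610⌉ − ⌈20735/610⌉ = 35 − 34 = 1
n=56: ⌈(57·377)/610⌉ − ⌈(56·377)/610⌉ = ⌈21489/610⌉ − ⌈21112/610⌉ = 36 − 35 = 1
n=57: ⌈(58·377)/610⌉ − ⌈(57·377)/610⌉ = ⌈21866/610⌉ − ⌈21489/610⌉ = 36 − 36 = 0
n=58: ⌈(59·377)/610⌉ − ⌈(58·377)/610⌉ = ⌈22243/610⌉ − ⌈21866/610⌉ = 37 − 36 = 1
n=59: ⌈(60·377)/610⌉ − ⌈(59·377)/610⌉ = ⌈22620/610⌉ − ⌈22243/610⌉ = 38 − 37 = 1
n=60: ⌈(61·377)/610⌉ − ⌈(60·377)/610⌉ = ⌈22997/610⌉ − ⌈22620/610⌉ = 38 − 38 = 0
n=61: ⌈(62·377)/610⌉ − ⌈(61·377)/610⌉ = ⌈23374/610⌉ − ⌈22997/610⌉ = 39 − 38 = 1
n=62: ⌈(63·377)/610⌉ − ⌈(62·377)/610⌉ = ⌈23751/610⌉ − ⌈23374/610⌉ = 39 − 39 = 0


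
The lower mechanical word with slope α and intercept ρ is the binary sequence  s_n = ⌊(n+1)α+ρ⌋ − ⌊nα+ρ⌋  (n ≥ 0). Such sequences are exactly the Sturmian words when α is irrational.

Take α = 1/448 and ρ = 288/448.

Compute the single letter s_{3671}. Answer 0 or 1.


(n+1)α + ρ = (3672·1 + 288) / 448 = 3960/448
nα + ρ     = (3671·1 + 288) / 448 = 3959/448
⌊3960/448⌋ = 8,  ⌊3959/448⌋ = 8
s_{3671} = 8 − 8 = 0

0


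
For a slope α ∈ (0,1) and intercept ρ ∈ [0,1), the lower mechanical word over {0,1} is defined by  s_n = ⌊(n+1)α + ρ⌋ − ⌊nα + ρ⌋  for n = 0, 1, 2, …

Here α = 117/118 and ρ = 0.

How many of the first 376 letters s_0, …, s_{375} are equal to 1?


372

#1s = Σ_{n=0}^{375} s_n = Σ_{n=0}^{375} (⌊(n+1)α+ρ⌋ − ⌊nα+ρ⌋)
the sum telescopes: every ⌊nα+ρ⌋ with 0 < n < 376 appears once with + and once with −, leaving ⌊376α+ρ⌋ − ⌊0·α+ρ⌋
376α + ρ = (376·117) / 118 = 43992/118
ρ = 0/118
⌊43992/118⌋ = 372,  ⌊0/118⌋ = 0
#1s = 372 − 0 = 372


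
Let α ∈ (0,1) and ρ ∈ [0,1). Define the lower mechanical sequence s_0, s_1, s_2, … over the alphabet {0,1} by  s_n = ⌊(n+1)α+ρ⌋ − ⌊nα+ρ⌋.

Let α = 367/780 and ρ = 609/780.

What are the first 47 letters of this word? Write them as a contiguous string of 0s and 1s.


n=0: ⌊(1·367+609)/780⌋ − ⌊(0·367+609)/780⌋ = ⌊976/780⌋ − ⌊609/780⌋ = 1 − 0 = 1
n=1: ⌊(2·367+609)/780⌋ − ⌊(1·367+609)/780⌋ = ⌊1343/780⌋ − ⌊976/780⌋ = 1 − 1 = 0
n=2: ⌊(3·367+609)/780⌋ − ⌊(2·367+609)/780⌋ = ⌊1710/780⌋ − ⌊1343/780⌋ = 2 − 1 = 1
n=3: ⌊(4·367+609)/780⌋ − ⌊(3·367+609)/780⌋ = ⌊2077/780⌋ − ⌊1710/780⌋ = 2 − 2 = 0
n=4: ⌊(5·367+609)/780⌋ − ⌊(4·367+609)/780⌋ = ⌊2444/780⌋ − ⌊2077/780⌋ = 3 − 2 = 1
n=5: ⌊(6·367+609)/780⌋ − ⌊(5·367+609)/780⌋ = ⌊2811/780⌋ − ⌊2444/780⌋ = 3 − 3 = 0
n=6: ⌊(7·367+609)/780⌋ − ⌊(6·367+609)/780⌋ = ⌊3178/780⌋ − ⌊2811/780⌋ = 4 − 3 = 1
n=7: ⌊(8·367+609)/780⌋ − ⌊(7·367+609)/780⌋ = ⌊3545/780⌋ − ⌊3178/780⌋ = 4 − 4 = 0
n=8: ⌊(9·367+609)/780⌋ − ⌊(8·367+609)/780⌋ = ⌊3912/780⌋ − ⌊3545/780⌋ = 5 − 4 = 1
n=9: ⌊(10·367+609)/780⌋ − ⌊(9·367+609)/780⌋ = ⌊4279/780⌋ − ⌊3912/780⌋ = 5 − 5 = 0
n=10: ⌊(11·367+609)/780⌋ − ⌊(10·367+609)/780⌋ = ⌊4646/780⌋ − ⌊4279/780⌋ = 5 − 5 = 0
n=11: ⌊(12·367+609)/780⌋ − ⌊(11·367+609)/780⌋ = ⌊5013/780⌋ − ⌊4646/780⌋ = 6 − 5 = 1
n=12: ⌊(13·367+609)/780⌋ − ⌊(12·367+609)/780⌋ = ⌊5380/780⌋ − ⌊5013/780⌋ = 6 − 6 = 0
n=13: ⌊(14·367+609)/780⌋ − ⌊(13·367+609)/780⌋ = ⌊5747/780⌋ − ⌊5380/780⌋ = 7 − 6 = 1
n=14: ⌊(15·367+609)/780⌋ − ⌊(14·367+609)/780⌋ = ⌊6114/780⌋ − ⌊5747/780⌋ = 7 − 7 = 0
n=15: ⌊(16·367+609)/780⌋ − ⌊(15·367+609)/780⌋ = ⌊6481/780⌋ − ⌊6114/780⌋ = 8 − 7 = 1
n=16: ⌊(17·367+609)/780⌋ − ⌊(16·367+609)/780⌋ = ⌊6848/780⌋ − ⌊6481/780⌋ = 8 − 8 = 0
n=17: ⌊(18·367+609)/780⌋ − ⌊(17·367+609)/780⌋ = ⌊7215/780⌋ − ⌊6848/780⌋ = 9 − 8 = 1
n=18: ⌊(19·367+609)/780⌋ − ⌊(18·367+609)/780⌋ = ⌊7582/780⌋ − ⌊7215/780⌋ = 9 − 9 = 0
n=19: ⌊(20·367+609)/780⌋ − ⌊(19·367+609)/780⌋ = ⌊7949/780⌋ − ⌊7582/780⌋ = 10 − 9 = 1
n=20: ⌊(21·367+609)/780⌋ − ⌊(20·367+609)/780⌋ = ⌊8316/780⌋ − ⌊7949/780⌋ = 10 − 10 = 0
n=21: ⌊(22·367+609)/780⌋ − ⌊(21·367+609)/780⌋ = ⌊8683/780⌋ − ⌊8316/780⌋ = 11 − 10 = 1
n=22: ⌊(23·367+609)/780⌋ − ⌊(22·367+609)/780⌋ = ⌊9050/780⌋ − ⌊8683/780⌋ = 11 − 11 = 0
n=23: ⌊(24·367+609)/780⌋ − ⌊(23·367+609)/780⌋ = ⌊9417/780⌋ − ⌊9050/780⌋ = 12 − 11 = 1
n=24: ⌊(25·367+609)/780⌋ − ⌊(24·367+609)/780⌋ = ⌊9784/780⌋ − ⌊9417/780⌋ = 12 − 12 = 0
n=25: ⌊(26·367+609)/780⌋ − ⌊(25·367+609)/780⌋ = ⌊10151/780⌋ − ⌊9784/780⌋ = 13 − 12 = 1
n=26: ⌊(27·367+609)/780⌋ − ⌊(26·367+609)/780⌋ = ⌊10518/780⌋ − ⌊10151/780⌋ = 13 − 13 = 0
n=27: ⌊(28·367+609)/780⌋ − ⌊(27·367+609)/780⌋ = ⌊10885/780⌋ − ⌊10518/780⌋ = 13 − 13 = 0
n=28: ⌊(29·367+609)/780⌋ − ⌊(28·367+609)/780⌋ = ⌊11252/780⌋ − ⌊10885/780⌋ = 14 − 13 = 1
n=29: ⌊(30·367+609)/780⌋ − ⌊(29·367+609)/780⌋ = ⌊11619/780⌋ − ⌊11252/780⌋ = 14 − 14 = 0
n=30: ⌊(31·367+609)/780⌋ − ⌊(30·367+609)/780⌋ = ⌊11986/780⌋ − ⌊11619/780⌋ = 15 − 14 = 1
n=31: ⌊(32·367+609)/780⌋ − ⌊(31·367+609)/780⌋ = ⌊12353/780⌋ − ⌊11986/780⌋ = 15 − 15 = 0
n=32: ⌊(33·367+609)/780⌋ − ⌊(32·367+609)/780⌋ = ⌊12720/780⌋ − ⌊12353/780⌋ = 16 − 15 = 1
n=33: ⌊(34·367+609)/780⌋ − ⌊(33·367+609)/780⌋ = ⌊13087/780⌋ − ⌊12720/780⌋ = 16 − 16 = 0
n=34: ⌊(35·367+609)/780⌋ − ⌊(34·367+609)/780⌋ = ⌊13454/780⌋ − ⌊13087/780⌋ = 17 − 16 = 1
n=35: ⌊(36·367+609)/780⌋ − ⌊(35·367+609)/780⌋ = ⌊13821/780⌋ − ⌊13454/780⌋ = 17 − 17 = 0
n=36: ⌊(37·367+609)/780⌋ − ⌊(36·367+609)/780⌋ = ⌊14188/780⌋ − ⌊13821/780⌋ = 18 − 17 = 1
n=37: ⌊(38·367+609)/780⌋ − ⌊(37·367+609)/780⌋ = ⌊14555/780⌋ − ⌊14188/780⌋ = 18 − 18 = 0
n=38: ⌊(39·367+609)/780⌋ − ⌊(38·367+609)/780⌋ = ⌊14922/780⌋ − ⌊14555/780⌋ = 19 − 18 = 1
n=39: ⌊(40·367+609)/780⌋ − ⌊(39·367+609)/780⌋ = ⌊15289/780⌋ − ⌊14922/780⌋ = 19 − 19 = 0
n=40: ⌊(41·367+609)/780⌋ − ⌊(40·367+609)/780⌋ = ⌊15656/780⌋ − ⌊15289/780⌋ = 20 − 19 = 1
n=41: ⌊(42·367+609)/780⌋ − ⌊(41·367+609)/780⌋ = ⌊16023/780⌋ − ⌊15656/780⌋ = 20 − 20 = 0
n=42: ⌊(43·367+609)/780⌋ − ⌊(42·367+609)/780⌋ = ⌊16390/780⌋ − ⌊16023/780⌋ = 21 − 20 = 1
n=43: ⌊(44·367+609)/780⌋ − ⌊(43·367+609)/780⌋ = ⌊16757/780⌋ − ⌊16390/780⌋ = 21 − 21 = 0
n=44: ⌊(45·367+609)/780⌋ − ⌊(44·367+609)/780⌋ = ⌊17124/780⌋ − ⌊16757/780⌋ = 21 − 21 = 0
n=45: ⌊(46·367+609)/780⌋ − ⌊(45·367+609)/780⌋ = ⌊17491/780⌋ − ⌊17124/780⌋ = 22 − 21 = 1
n=46: ⌊(47·367+609)/780⌋ − ⌊(46·367+609)/780⌋ = ⌊17858/780⌋ − ⌊17491/780⌋ = 22 − 22 = 0

10101010100101010101010101001010101010101010010


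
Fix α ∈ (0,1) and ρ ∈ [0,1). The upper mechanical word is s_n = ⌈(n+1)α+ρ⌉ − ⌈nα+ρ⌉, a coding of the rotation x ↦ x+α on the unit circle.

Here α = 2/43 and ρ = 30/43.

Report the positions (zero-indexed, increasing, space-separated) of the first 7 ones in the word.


n=0: ⌈32/43⌉−⌈30/43⌉ = 1−1 = 0
n=1: ⌈34/43⌉−⌈32/43⌉ = 1−1 = 0
  …
n=6: ⌈44/43⌉−⌈42/43⌉ = 2−1 = 1  ← one
n=7: ⌈46/43⌉−⌈44/43⌉ = 2−2 = 0
n=8: ⌈48/43⌉−⌈46/43⌉ = 2−2 = 0
  …
n=28: ⌈88/43⌉−⌈86/43⌉ = 3−2 = 1  ← one
n=29: ⌈90/43⌉−⌈88/43⌉ = 3−3 = 0
n=30: ⌈92/43⌉−⌈90/43⌉ = 3−3 = 0
  …
n=49: ⌈130/43⌉−⌈128/43⌉ = 4−3 = 1  ← one
n=50: ⌈132/43⌉−⌈130/43⌉ = 4−4 = 0
n=51: ⌈134/43⌉−⌈132/43⌉ = 4−4 = 0
  …
n=71: ⌈174/43⌉−⌈172/43⌉ = 5−4 = 1  ← one
n=72: ⌈176/43⌉−⌈174/43⌉ = 5−5 = 0
n=73: ⌈178/43⌉−⌈176/43⌉ = 5−5 = 0
  …
n=92: ⌈216/43⌉−⌈214/43⌉ = 6−5 = 1  ← one
n=93: ⌈218/43⌉−⌈216/43⌉ = 6−6 = 0
n=94: ⌈220/43⌉−⌈218/43⌉ = 6−6 = 0
  …
n=114: ⌈260/43⌉−⌈258/43⌉ = 7−6 = 1  ← one
n=115: ⌈262/43⌉−⌈260/43⌉ = 7−7 = 0
n=116: ⌈264/43⌉−⌈262/43⌉ = 7−7 = 0
  …
n=135: ⌈302/43⌉−⌈300/43⌉ = 8−7 = 1  ← one
positions of the first 7 ones: 6 28 49 71 92 114 135

6 28 49 71 92 114 135


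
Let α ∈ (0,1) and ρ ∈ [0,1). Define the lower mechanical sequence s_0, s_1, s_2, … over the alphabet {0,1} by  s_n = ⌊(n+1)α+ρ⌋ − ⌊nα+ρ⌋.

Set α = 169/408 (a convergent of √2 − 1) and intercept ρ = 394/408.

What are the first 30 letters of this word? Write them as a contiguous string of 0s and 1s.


n=0: ⌊(1·169+394)/408⌋ − ⌊(0·169+394)/408⌋ = ⌊563/408⌋ − ⌊394/408⌋ = 1 − 0 = 1
n=1: ⌊(2·169+394)/408⌋ − ⌊(1·169+394)/408⌋ = ⌊732/408⌋ − ⌊563/408⌋ = 1 − 1 = 0
n=2: ⌊(3·169+394)/408⌋ − ⌊(2·169+394)/408⌋ = ⌊901/408⌋ − ⌊732/408⌋ = 2 − 1 = 1
n=3: ⌊(4·169+394)/408⌋ − ⌊(3·169+394)/408⌋ = ⌊1070/408⌋ − ⌊901/408⌋ = 2 − 2 = 0
n=4: ⌊(5·169+394)/408⌋ − ⌊(4·169+394)/408⌋ = ⌊1239/408⌋ − ⌊1070/408⌋ = 3 − 2 = 1
n=5: ⌊(6·169+394)/408⌋ − ⌊(5·169+394)/408⌋ = ⌊1408/408⌋ − ⌊1239/408⌋ = 3 − 3 = 0
n=6: ⌊(7·169+394)/408⌋ − ⌊(6·169+394)/408⌋ = ⌊1577/408⌋ − ⌊1408/408⌋ = 3 − 3 = 0
n=7: ⌊(8·169+394)/408⌋ − ⌊(7·169+394)/408⌋ = ⌊1746/408⌋ − ⌊1577/408⌋ = 4 − 3 = 1
n=8: ⌊(9·169+394)/408⌋ − ⌊(8·169+394)/408⌋ = ⌊1915/408⌋ − ⌊1746/408⌋ = 4 − 4 = 0
n=9: ⌊(10·169+394)/408⌋ − ⌊(9·169+394)/408⌋ = ⌊2084/408⌋ − ⌊1915/408⌋ = 5 − 4 = 1
n=10: ⌊(11·169+394)/408⌋ − ⌊(10·169+394)/408⌋ = ⌊2253/408⌋ − ⌊2084/408⌋ = 5 − 5 = 0
n=11: ⌊(12·169+394)/408⌋ − ⌊(11·169+394)/408⌋ = ⌊2422/408⌋ − ⌊2253/408⌋ = 5 − 5 = 0
n=12: ⌊(13·169+394)/408⌋ − ⌊(12·169+394)/408⌋ = ⌊2591/408⌋ − ⌊2422/408⌋ = 6 − 5 = 1
n=13: ⌊(14·169+394)/408⌋ − ⌊(13·169+394)/408⌋ = ⌊2760/408⌋ − ⌊2591/408⌋ = 6 − 6 = 0
n=14: ⌊(15·169+394)/408⌋ − ⌊(14·169+394)/408⌋ = ⌊2929/408⌋ − ⌊2760/408⌋ = 7 − 6 = 1
n=15: ⌊(16·169+394)/408⌋ − ⌊(15·169+394)/408⌋ = ⌊3098/408⌋ − ⌊2929/408⌋ = 7 − 7 = 0
n=16: ⌊(17·169+394)/408⌋ − ⌊(16·169+394)/408⌋ = ⌊3267/408⌋ − ⌊3098/408⌋ = 8 − 7 = 1
n=17: ⌊(18·169+394)/408⌋ − ⌊(17·169+394)/408⌋ = ⌊3436/408⌋ − ⌊3267/408⌋ = 8 − 8 = 0
n=18: ⌊(19·169+394)/408⌋ − ⌊(18·169+394)/408⌋ = ⌊3605/408⌋ − ⌊3436/408⌋ = 8 − 8 = 0
n=19: ⌊(20·169+394)/408⌋ − ⌊(19·169+394)/408⌋ = ⌊3774/408⌋ − ⌊3605/408⌋ = 9 − 8 = 1
n=20: ⌊(21·169+394)/408⌋ − ⌊(20·169+394)/408⌋ = ⌊3943/408⌋ − ⌊3774/408⌋ = 9 − 9 = 0
n=21: ⌊(22·169+394)/408⌋ − ⌊(21·169+394)/408⌋ = ⌊4112/408⌋ − ⌊3943/408⌋ = 10 − 9 = 1
n=22: ⌊(23·169+394)/408⌋ − ⌊(22·169+394)/408⌋ = ⌊4281/408⌋ − ⌊4112/408⌋ = 10 − 10 = 0
n=23: ⌊(24·169+394)/408⌋ − ⌊(23·169+394)/408⌋ = ⌊4450/408⌋ − ⌊4281/408⌋ = 10 − 10 = 0
n=24: ⌊(25·169+394)/408⌋ − ⌊(24·169+394)/408⌋ = ⌊4619/408⌋ − ⌊4450/408⌋ = 11 − 10 = 1
n=25: ⌊(26·169+394)/408⌋ − ⌊(25·169+394)/408⌋ = ⌊4788/408⌋ − ⌊4619/408⌋ = 11 − 11 = 0
n=26: ⌊(27·169+394)/408⌋ − ⌊(26·169+394)/408⌋ = ⌊4957/408⌋ − ⌊4788/408⌋ = 12 − 11 = 1
n=27: ⌊(28·169+394)/408⌋ − ⌊(27·169+394)/408⌋ = ⌊5126/408⌋ − ⌊4957/408⌋ = 12 − 12 = 0
n=28: ⌊(29·169+394)/408⌋ − ⌊(28·169+394)/408⌋ = ⌊5295/408⌋ − ⌊5126/408⌋ = 12 − 12 = 0
n=29: ⌊(30·169+394)/408⌋ − ⌊(29·169+394)/408⌋ = ⌊5464/408⌋ − ⌊5295/408⌋ = 13 − 12 = 1

101010010100101010010100101001


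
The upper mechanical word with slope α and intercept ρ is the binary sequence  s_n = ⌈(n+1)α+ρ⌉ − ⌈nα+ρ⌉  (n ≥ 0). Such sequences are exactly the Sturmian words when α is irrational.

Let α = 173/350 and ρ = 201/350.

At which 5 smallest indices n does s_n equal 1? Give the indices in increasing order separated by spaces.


0 2 4 6 8

n=0: ⌈374/350⌉−⌈201/350⌉ = 2−1 = 1  ← one
n=1: ⌈547/350⌉−⌈374/350⌉ = 2−2 = 0
n=2: ⌈720/350⌉−⌈547/350⌉ = 3−2 = 1  ← one
n=3: ⌈893/350⌉−⌈720/350⌉ = 3−3 = 0
n=4: ⌈1066/350⌉−⌈893/350⌉ = 4−3 = 1  ← one
n=5: ⌈1239/350⌉−⌈1066/350⌉ = 4−4 = 0
n=6: ⌈1412/350⌉−⌈1239/350⌉ = 5−4 = 1  ← one
n=7: ⌈1585/350⌉−⌈1412/350⌉ = 5−5 = 0
n=8: ⌈1758/350⌉−⌈1585/350⌉ = 6−5 = 1  ← one
positions of the first 5 ones: 0 2 4 6 8


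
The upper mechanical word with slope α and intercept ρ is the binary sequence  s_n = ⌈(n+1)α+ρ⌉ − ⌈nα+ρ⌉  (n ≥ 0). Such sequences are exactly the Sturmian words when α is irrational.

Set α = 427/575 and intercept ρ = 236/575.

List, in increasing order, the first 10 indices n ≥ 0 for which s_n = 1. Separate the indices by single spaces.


0 2 3 4 6 7 8 10 11 12

n=0: ⌈663/575⌉−⌈236/575⌉ = 2−1 = 1  ← one
n=1: ⌈1090/575⌉−⌈663/575⌉ = 2−2 = 0
n=2: ⌈1517/575⌉−⌈1090/575⌉ = 3−2 = 1  ← one
n=3: ⌈1944/575⌉−⌈1517/575⌉ = 4−3 = 1  ← one
n=4: ⌈2371/575⌉−⌈1944/575⌉ = 5−4 = 1  ← one
n=5: ⌈2798/575⌉−⌈2371/575⌉ = 5−5 = 0
n=6: ⌈3225/575⌉−⌈2798/575⌉ = 6−5 = 1  ← one
n=7: ⌈3652/575⌉−⌈3225/575⌉ = 7−6 = 1  ← one
n=8: ⌈4079/575⌉−⌈3652/575⌉ = 8−7 = 1  ← one
n=9: ⌈4506/575⌉−⌈4079/575⌉ = 8−8 = 0
n=10: ⌈4933/575⌉−⌈4506/575⌉ = 9−8 = 1  ← one
n=11: ⌈5360/575⌉−⌈4933/575⌉ = 10−9 = 1  ← one
n=12: ⌈5787/575⌉−⌈5360/575⌉ = 11−10 = 1  ← one
positions of the first 10 ones: 0 2 3 4 6 7 8 10 11 12


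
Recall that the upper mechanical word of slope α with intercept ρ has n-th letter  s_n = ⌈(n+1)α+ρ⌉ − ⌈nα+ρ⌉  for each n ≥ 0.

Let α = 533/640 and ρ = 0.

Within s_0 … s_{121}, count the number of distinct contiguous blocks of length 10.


t_n = ⌈(n·533)/640⌉ for n = 0 … 122:
  n=0…9: ⌈0/640⌉=0 ⌈533/640⌉=1 ⌈1066/640⌉=2 ⌈1599/640⌉=3 ⌈2132/640⌉=4 ⌈2665/640⌉=5 ⌈3198/640⌉=5 ⌈3731/640⌉=6 ⌈4264/640⌉=7 ⌈4797/640⌉=8
  n=10…19: ⌈5330/640⌉=9 ⌈5863/640⌉=10 ⌈6396/640⌉=10 ⌈6929/640⌉=11 ⌈7462/640⌉=12 ⌈7995/640⌉=13 ⌈8528/640⌉=14 ⌈9061/640⌉=15 ⌈9594/640⌉=15 ⌈10127/640⌉=16
  n=20…29: ⌈10660/640⌉=17 ⌈11193/640⌉=18 ⌈11726/640⌉=19 ⌈12259/640⌉=20 ⌈12792/640⌉=20 ⌈13325/640⌉=21 ⌈13858/640⌉=22 ⌈14391/640⌉=23 ⌈14924/640⌉=24 ⌈15457/640⌉=25
  n=30…39: ⌈15990/640⌉=25 ⌈16523/640⌉=26 ⌈17056/640⌉=27 ⌈17589/640⌉=28 ⌈18122/640⌉=29 ⌈18655/640⌉=30 ⌈19188/640⌉=30 ⌈19721/640⌉=31 ⌈20254/640⌉=32 ⌈20787/640⌉=33
  n=40…49: ⌈21320/640⌉=34 ⌈21853/640⌉=35 ⌈22386/640⌉=35 ⌈22919/640⌉=36 ⌈23452/640⌉=37 ⌈23985/640⌉=38 ⌈24518/640⌉=39 ⌈25051/640⌉=40 ⌈25584/640⌉=40 ⌈26117/640⌉=41
  n=50…59: ⌈26650/640⌉=42 ⌈27183/640⌉=43 ⌈27716/640⌉=44 ⌈28249/640⌉=45 ⌈28782/640⌉=45 ⌈29315/640⌉=46 ⌈29848/640⌉=47 ⌈30381/640⌉=48 ⌈30914/640⌉=49 ⌈31447/640⌉=50
  n=60…69: ⌈31980/640⌉=50 ⌈32513/640⌉=51 ⌈33046/640⌉=52 ⌈33579/640⌉=53 ⌈34112/640⌉=54 ⌈34645/640⌉=55 ⌈35178/640⌉=55 ⌈35711/640⌉=56 ⌈36244/640⌉=57 ⌈36777/640⌉=58
  n=70…79: ⌈37310/640⌉=59 ⌈37843/640⌉=60 ⌈38376/640⌉=60 ⌈38909/640⌉=61 ⌈39442/640⌉=62 ⌈39975/640⌉=63 ⌈40508/640⌉=64 ⌈41041/640⌉=65 ⌈41574/640⌉=65 ⌈42107/640⌉=66
  n=80…89: ⌈42640/640⌉=67 ⌈43173/640⌉=68 ⌈43706/640⌉=69 ⌈44239/640⌉=70 ⌈44772/640⌉=70 ⌈45305/640⌉=71 ⌈45838/640⌉=72 ⌈46371/640⌉=73 ⌈46904/640⌉=74 ⌈47437/640⌉=75
  n=90…99: ⌈47970/640⌉=75 ⌈48503/640⌉=76 ⌈49036/640⌉=77 ⌈49569/640⌉=78 ⌈50102/640⌉=79 ⌈50635/640⌉=80 ⌈51168/640⌉=80 ⌈51701/640⌉=81 ⌈52234/640⌉=82 ⌈52767/640⌉=83
  n=100…109: ⌈53300/640⌉=84 ⌈53833/640⌉=85 ⌈54366/640⌉=85 ⌈54899/640⌉=86 ⌈55432/640⌉=87 ⌈55965/640⌉=88 ⌈56498/640⌉=89 ⌈57031/640⌉=90 ⌈57564/640⌉=90 ⌈58097/640⌉=91
  n=110…119: ⌈58630/640⌉=92 ⌈59163/640⌉=93 ⌈59696/640⌉=94 ⌈60229/640⌉=95 ⌈60762/640⌉=95 ⌈61295/640⌉=96 ⌈61828/640⌉=97 ⌈62361/640⌉=98 ⌈62894/640⌉=99 ⌈63427/640⌉=100
  n=120…122: ⌈63960/640⌉=100 ⌈64493/640⌉=101 ⌈65026/640⌉=102
s_n = t_(n+1) − t_n for n = 0 … 121 gives
prefix = 11111011111011111011111011111011111011111011111011111011111011111011111011111011111011111011111011111011111011111011111011
slide a length-10 window over [0..9] … [112..121] (113 windows); first occurrence of each distinct factor:
  [  0..  9] 1111101111
  [  1.. 10] 1111011111
  [  2.. 11] 1110111110
  [  3.. 12] 1101111101
  [  4.. 13] 1011111011
  [  5.. 14] 0111110111
  (the other 107 windows repeat one of these)
distinct factors: {0111110111, 1011111011, 1101111101, 1110111110, 1111011111, 1111101111}
count = 6  (Sturmian bound for length 10 is 11)

6
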